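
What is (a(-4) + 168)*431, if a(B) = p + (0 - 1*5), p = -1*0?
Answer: 70253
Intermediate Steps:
p = 0
a(B) = -5 (a(B) = 0 + (0 - 1*5) = 0 + (0 - 5) = 0 - 5 = -5)
(a(-4) + 168)*431 = (-5 + 168)*431 = 163*431 = 70253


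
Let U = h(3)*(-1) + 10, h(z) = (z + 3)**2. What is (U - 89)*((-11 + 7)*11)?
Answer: 5060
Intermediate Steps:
h(z) = (3 + z)**2
U = -26 (U = (3 + 3)**2*(-1) + 10 = 6**2*(-1) + 10 = 36*(-1) + 10 = -36 + 10 = -26)
(U - 89)*((-11 + 7)*11) = (-26 - 89)*((-11 + 7)*11) = -(-460)*11 = -115*(-44) = 5060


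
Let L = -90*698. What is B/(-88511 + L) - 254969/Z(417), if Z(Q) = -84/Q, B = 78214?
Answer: 5363273019729/4237268 ≈ 1.2657e+6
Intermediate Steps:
L = -62820
B/(-88511 + L) - 254969/Z(417) = 78214/(-88511 - 62820) - 254969/((-84/417)) = 78214/(-151331) - 254969/((-84*1/417)) = 78214*(-1/151331) - 254969/(-28/139) = -78214/151331 - 254969*(-139/28) = -78214/151331 + 35440691/28 = 5363273019729/4237268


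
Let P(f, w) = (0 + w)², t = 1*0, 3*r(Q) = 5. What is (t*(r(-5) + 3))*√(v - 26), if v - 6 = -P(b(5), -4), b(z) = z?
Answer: 0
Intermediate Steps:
r(Q) = 5/3 (r(Q) = (⅓)*5 = 5/3)
t = 0
P(f, w) = w²
v = -10 (v = 6 - 1*(-4)² = 6 - 1*16 = 6 - 16 = -10)
(t*(r(-5) + 3))*√(v - 26) = (0*(5/3 + 3))*√(-10 - 26) = (0*(14/3))*√(-36) = 0*(6*I) = 0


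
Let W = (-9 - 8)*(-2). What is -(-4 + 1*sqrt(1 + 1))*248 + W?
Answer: 1026 - 248*sqrt(2) ≈ 675.28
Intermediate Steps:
W = 34 (W = -17*(-2) = 34)
-(-4 + 1*sqrt(1 + 1))*248 + W = -(-4 + 1*sqrt(1 + 1))*248 + 34 = -(-4 + 1*sqrt(2))*248 + 34 = -(-4 + sqrt(2))*248 + 34 = (4 - sqrt(2))*248 + 34 = (992 - 248*sqrt(2)) + 34 = 1026 - 248*sqrt(2)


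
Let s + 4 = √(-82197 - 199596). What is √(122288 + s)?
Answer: √(122284 + I*√281793) ≈ 349.69 + 0.759*I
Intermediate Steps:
s = -4 + I*√281793 (s = -4 + √(-82197 - 199596) = -4 + √(-281793) = -4 + I*√281793 ≈ -4.0 + 530.84*I)
√(122288 + s) = √(122288 + (-4 + I*√281793)) = √(122284 + I*√281793)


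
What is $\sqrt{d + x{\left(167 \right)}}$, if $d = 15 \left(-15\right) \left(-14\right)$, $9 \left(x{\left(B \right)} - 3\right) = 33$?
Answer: $\frac{\sqrt{28410}}{3} \approx 56.184$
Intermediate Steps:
$x{\left(B \right)} = \frac{20}{3}$ ($x{\left(B \right)} = 3 + \frac{1}{9} \cdot 33 = 3 + \frac{11}{3} = \frac{20}{3}$)
$d = 3150$ ($d = \left(-225\right) \left(-14\right) = 3150$)
$\sqrt{d + x{\left(167 \right)}} = \sqrt{3150 + \frac{20}{3}} = \sqrt{\frac{9470}{3}} = \frac{\sqrt{28410}}{3}$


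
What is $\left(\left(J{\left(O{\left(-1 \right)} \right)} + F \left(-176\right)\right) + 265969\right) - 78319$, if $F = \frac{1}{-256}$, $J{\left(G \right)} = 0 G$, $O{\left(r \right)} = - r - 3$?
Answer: $\frac{3002411}{16} \approx 1.8765 \cdot 10^{5}$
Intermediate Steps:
$O{\left(r \right)} = -3 - r$
$J{\left(G \right)} = 0$
$F = - \frac{1}{256} \approx -0.0039063$
$\left(\left(J{\left(O{\left(-1 \right)} \right)} + F \left(-176\right)\right) + 265969\right) - 78319 = \left(\left(0 - - \frac{11}{16}\right) + 265969\right) - 78319 = \left(\left(0 + \frac{11}{16}\right) + 265969\right) - 78319 = \left(\frac{11}{16} + 265969\right) - 78319 = \frac{4255515}{16} - 78319 = \frac{3002411}{16}$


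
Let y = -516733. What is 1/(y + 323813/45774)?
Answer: -45774/23652612529 ≈ -1.9353e-6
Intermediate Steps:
1/(y + 323813/45774) = 1/(-516733 + 323813/45774) = 1/(-23652612529/45774) = -45774/23652612529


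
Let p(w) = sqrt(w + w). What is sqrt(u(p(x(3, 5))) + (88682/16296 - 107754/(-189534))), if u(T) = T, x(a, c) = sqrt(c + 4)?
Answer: sqrt(99545632921326333 + 16562039077539396*sqrt(6))/128693586 ≈ 2.9086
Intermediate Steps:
x(a, c) = sqrt(4 + c)
p(w) = sqrt(2)*sqrt(w) (p(w) = sqrt(2*w) = sqrt(2)*sqrt(w))
sqrt(u(p(x(3, 5))) + (88682/16296 - 107754/(-189534))) = sqrt(sqrt(2)*sqrt(sqrt(4 + 5)) + (88682/16296 - 107754/(-189534))) = sqrt(sqrt(2)*sqrt(sqrt(9)) + (88682*(1/16296) - 107754*(-1/189534))) = sqrt(sqrt(2)*sqrt(3) + (44341/8148 + 17959/31589)) = sqrt(sqrt(6) + 1547017781/257387172) = sqrt(1547017781/257387172 + sqrt(6))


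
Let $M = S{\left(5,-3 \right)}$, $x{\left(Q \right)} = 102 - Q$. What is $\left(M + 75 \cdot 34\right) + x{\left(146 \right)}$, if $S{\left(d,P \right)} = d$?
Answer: $2511$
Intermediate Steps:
$M = 5$
$\left(M + 75 \cdot 34\right) + x{\left(146 \right)} = \left(5 + 75 \cdot 34\right) + \left(102 - 146\right) = \left(5 + 2550\right) + \left(102 - 146\right) = 2555 - 44 = 2511$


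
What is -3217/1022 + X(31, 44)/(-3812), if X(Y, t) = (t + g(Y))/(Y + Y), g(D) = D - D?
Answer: -47522726/15096473 ≈ -3.1479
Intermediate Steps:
g(D) = 0
X(Y, t) = t/(2*Y) (X(Y, t) = (t + 0)/(Y + Y) = t/((2*Y)) = t*(1/(2*Y)) = t/(2*Y))
-3217/1022 + X(31, 44)/(-3812) = -3217/1022 + ((½)*44/31)/(-3812) = -3217*1/1022 + ((½)*44*(1/31))*(-1/3812) = -3217/1022 + (22/31)*(-1/3812) = -3217/1022 - 11/59086 = -47522726/15096473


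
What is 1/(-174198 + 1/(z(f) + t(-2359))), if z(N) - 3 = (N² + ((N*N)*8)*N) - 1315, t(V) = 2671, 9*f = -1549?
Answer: -29710791872/5175560522519385 ≈ -5.7406e-6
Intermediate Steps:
f = -1549/9 (f = (⅑)*(-1549) = -1549/9 ≈ -172.11)
z(N) = -1312 + N² + 8*N³ (z(N) = 3 + ((N² + ((N*N)*8)*N) - 1315) = 3 + ((N² + (N²*8)*N) - 1315) = 3 + ((N² + (8*N²)*N) - 1315) = 3 + ((N² + 8*N³) - 1315) = 3 + (-1315 + N² + 8*N³) = -1312 + N² + 8*N³)
1/(-174198 + 1/(z(f) + t(-2359))) = 1/(-174198 + 1/((-1312 + (-1549/9)² + 8*(-1549/9)³) + 2671)) = 1/(-174198 + 1/((-1312 + 2399401/81 + 8*(-3716672149/729)) + 2671)) = 1/(-174198 + 1/((-1312 + 2399401/81 - 29733377192/729) + 2671)) = 1/(-174198 + 1/(-29712739031/729 + 2671)) = 1/(-174198 + 1/(-29710791872/729)) = 1/(-174198 - 729/29710791872) = 1/(-5175560522519385/29710791872) = -29710791872/5175560522519385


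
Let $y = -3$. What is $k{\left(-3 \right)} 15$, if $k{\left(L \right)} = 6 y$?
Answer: $-270$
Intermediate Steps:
$k{\left(L \right)} = -18$ ($k{\left(L \right)} = 6 \left(-3\right) = -18$)
$k{\left(-3 \right)} 15 = \left(-18\right) 15 = -270$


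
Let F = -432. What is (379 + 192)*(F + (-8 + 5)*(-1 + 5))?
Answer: -253524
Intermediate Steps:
(379 + 192)*(F + (-8 + 5)*(-1 + 5)) = (379 + 192)*(-432 + (-8 + 5)*(-1 + 5)) = 571*(-432 - 3*4) = 571*(-432 - 12) = 571*(-444) = -253524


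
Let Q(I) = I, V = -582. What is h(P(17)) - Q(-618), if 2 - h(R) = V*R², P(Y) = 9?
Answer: 47762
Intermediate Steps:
h(R) = 2 + 582*R² (h(R) = 2 - (-582)*R² = 2 + 582*R²)
h(P(17)) - Q(-618) = (2 + 582*9²) - 1*(-618) = (2 + 582*81) + 618 = (2 + 47142) + 618 = 47144 + 618 = 47762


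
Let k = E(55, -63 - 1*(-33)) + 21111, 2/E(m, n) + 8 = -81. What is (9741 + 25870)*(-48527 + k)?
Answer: -86891765886/89 ≈ -9.7631e+8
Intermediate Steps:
E(m, n) = -2/89 (E(m, n) = 2/(-8 - 81) = 2/(-89) = 2*(-1/89) = -2/89)
k = 1878877/89 (k = -2/89 + 21111 = 1878877/89 ≈ 21111.)
(9741 + 25870)*(-48527 + k) = (9741 + 25870)*(-48527 + 1878877/89) = 35611*(-2440026/89) = -86891765886/89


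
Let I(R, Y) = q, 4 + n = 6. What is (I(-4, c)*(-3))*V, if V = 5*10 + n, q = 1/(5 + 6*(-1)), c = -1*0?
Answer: 156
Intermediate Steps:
n = 2 (n = -4 + 6 = 2)
c = 0
q = -1 (q = 1/(5 - 6) = 1/(-1) = -1)
V = 52 (V = 5*10 + 2 = 50 + 2 = 52)
I(R, Y) = -1
(I(-4, c)*(-3))*V = -1*(-3)*52 = 3*52 = 156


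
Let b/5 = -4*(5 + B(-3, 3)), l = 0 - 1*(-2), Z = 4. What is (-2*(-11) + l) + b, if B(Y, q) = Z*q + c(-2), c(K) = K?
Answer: -276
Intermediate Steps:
l = 2 (l = 0 + 2 = 2)
B(Y, q) = -2 + 4*q (B(Y, q) = 4*q - 2 = -2 + 4*q)
b = -300 (b = 5*(-4*(5 + (-2 + 4*3))) = 5*(-4*(5 + (-2 + 12))) = 5*(-4*(5 + 10)) = 5*(-4*15) = 5*(-60) = -300)
(-2*(-11) + l) + b = (-2*(-11) + 2) - 300 = (22 + 2) - 300 = 24 - 300 = -276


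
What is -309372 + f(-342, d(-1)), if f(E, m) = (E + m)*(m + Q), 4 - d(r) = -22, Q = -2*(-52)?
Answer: -350452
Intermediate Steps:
Q = 104
d(r) = 26 (d(r) = 4 - 1*(-22) = 4 + 22 = 26)
f(E, m) = (104 + m)*(E + m) (f(E, m) = (E + m)*(m + 104) = (E + m)*(104 + m) = (104 + m)*(E + m))
-309372 + f(-342, d(-1)) = -309372 + (26² + 104*(-342) + 104*26 - 342*26) = -309372 + (676 - 35568 + 2704 - 8892) = -309372 - 41080 = -350452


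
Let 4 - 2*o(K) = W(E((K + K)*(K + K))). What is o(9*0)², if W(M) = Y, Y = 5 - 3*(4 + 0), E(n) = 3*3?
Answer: 121/4 ≈ 30.250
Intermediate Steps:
E(n) = 9
Y = -7 (Y = 5 - 3*4 = 5 - 12 = -7)
W(M) = -7
o(K) = 11/2 (o(K) = 2 - ½*(-7) = 2 + 7/2 = 11/2)
o(9*0)² = (11/2)² = 121/4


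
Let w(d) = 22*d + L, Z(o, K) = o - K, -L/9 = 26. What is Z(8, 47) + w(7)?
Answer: -119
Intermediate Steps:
L = -234 (L = -9*26 = -234)
w(d) = -234 + 22*d (w(d) = 22*d - 234 = -234 + 22*d)
Z(8, 47) + w(7) = (8 - 1*47) + (-234 + 22*7) = (8 - 47) + (-234 + 154) = -39 - 80 = -119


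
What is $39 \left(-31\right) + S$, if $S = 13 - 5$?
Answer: $-1201$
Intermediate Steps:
$S = 8$
$39 \left(-31\right) + S = 39 \left(-31\right) + 8 = -1209 + 8 = -1201$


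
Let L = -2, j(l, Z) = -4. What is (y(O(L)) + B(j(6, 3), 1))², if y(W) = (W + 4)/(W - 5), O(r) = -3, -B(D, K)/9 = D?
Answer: 82369/64 ≈ 1287.0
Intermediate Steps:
B(D, K) = -9*D
y(W) = (4 + W)/(-5 + W)
(y(O(L)) + B(j(6, 3), 1))² = ((4 - 3)/(-5 - 3) - 9*(-4))² = (1/(-8) + 36)² = (-⅛*1 + 36)² = (-⅛ + 36)² = (287/8)² = 82369/64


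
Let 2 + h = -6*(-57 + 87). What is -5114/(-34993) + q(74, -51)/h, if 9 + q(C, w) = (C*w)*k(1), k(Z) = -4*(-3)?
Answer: 226572667/909818 ≈ 249.03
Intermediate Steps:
k(Z) = 12
q(C, w) = -9 + 12*C*w (q(C, w) = -9 + (C*w)*12 = -9 + 12*C*w)
h = -182 (h = -2 - 6*(-57 + 87) = -2 - 6*30 = -2 - 180 = -182)
-5114/(-34993) + q(74, -51)/h = -5114/(-34993) + (-9 + 12*74*(-51))/(-182) = -5114*(-1/34993) + (-9 - 45288)*(-1/182) = 5114/34993 - 45297*(-1/182) = 5114/34993 + 6471/26 = 226572667/909818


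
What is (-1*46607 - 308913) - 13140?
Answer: -368660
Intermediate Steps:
(-1*46607 - 308913) - 13140 = (-46607 - 308913) - 13140 = -355520 - 13140 = -368660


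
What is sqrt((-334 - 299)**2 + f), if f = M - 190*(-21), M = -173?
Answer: sqrt(404506) ≈ 636.01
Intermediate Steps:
f = 3817 (f = -173 - 190*(-21) = -173 + 3990 = 3817)
sqrt((-334 - 299)**2 + f) = sqrt((-334 - 299)**2 + 3817) = sqrt((-633)**2 + 3817) = sqrt(400689 + 3817) = sqrt(404506)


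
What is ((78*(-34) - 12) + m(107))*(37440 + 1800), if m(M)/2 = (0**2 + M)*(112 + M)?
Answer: 1734486480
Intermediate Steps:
m(M) = 2*M*(112 + M) (m(M) = 2*((0**2 + M)*(112 + M)) = 2*((0 + M)*(112 + M)) = 2*(M*(112 + M)) = 2*M*(112 + M))
((78*(-34) - 12) + m(107))*(37440 + 1800) = ((78*(-34) - 12) + 2*107*(112 + 107))*(37440 + 1800) = ((-2652 - 12) + 2*107*219)*39240 = (-2664 + 46866)*39240 = 44202*39240 = 1734486480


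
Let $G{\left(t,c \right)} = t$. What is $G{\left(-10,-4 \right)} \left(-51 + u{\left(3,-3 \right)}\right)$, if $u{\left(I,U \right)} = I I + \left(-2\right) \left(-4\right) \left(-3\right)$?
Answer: $660$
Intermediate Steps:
$u{\left(I,U \right)} = -24 + I^{2}$ ($u{\left(I,U \right)} = I^{2} + 8 \left(-3\right) = I^{2} - 24 = -24 + I^{2}$)
$G{\left(-10,-4 \right)} \left(-51 + u{\left(3,-3 \right)}\right) = - 10 \left(-51 - \left(24 - 3^{2}\right)\right) = - 10 \left(-51 + \left(-24 + 9\right)\right) = - 10 \left(-51 - 15\right) = \left(-10\right) \left(-66\right) = 660$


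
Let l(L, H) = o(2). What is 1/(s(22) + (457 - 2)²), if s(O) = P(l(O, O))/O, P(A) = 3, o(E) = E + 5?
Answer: 22/4554553 ≈ 4.8303e-6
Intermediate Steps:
o(E) = 5 + E
l(L, H) = 7 (l(L, H) = 5 + 2 = 7)
s(O) = 3/O
1/(s(22) + (457 - 2)²) = 1/(3/22 + (457 - 2)²) = 1/(3*(1/22) + 455²) = 1/(3/22 + 207025) = 1/(4554553/22) = 22/4554553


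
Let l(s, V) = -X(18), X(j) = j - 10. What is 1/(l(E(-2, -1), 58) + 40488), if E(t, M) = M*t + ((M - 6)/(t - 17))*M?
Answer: 1/40480 ≈ 2.4704e-5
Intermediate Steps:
X(j) = -10 + j
E(t, M) = M*t + M*(-6 + M)/(-17 + t) (E(t, M) = M*t + ((-6 + M)/(-17 + t))*M = M*t + M*(-6 + M)/(-17 + t))
l(s, V) = -8 (l(s, V) = -(-10 + 18) = -1*8 = -8)
1/(l(E(-2, -1), 58) + 40488) = 1/(-8 + 40488) = 1/40480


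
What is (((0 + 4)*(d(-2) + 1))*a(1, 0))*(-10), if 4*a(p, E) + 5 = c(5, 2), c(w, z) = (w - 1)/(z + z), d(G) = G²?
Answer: 200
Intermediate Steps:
c(w, z) = (-1 + w)/(2*z) (c(w, z) = (-1 + w)/((2*z)) = (-1 + w)*(1/(2*z)) = (-1 + w)/(2*z))
a(p, E) = -1 (a(p, E) = -5/4 + ((½)*(-1 + 5)/2)/4 = -5/4 + ((½)*(½)*4)/4 = -5/4 + (¼)*1 = -5/4 + ¼ = -1)
(((0 + 4)*(d(-2) + 1))*a(1, 0))*(-10) = (((0 + 4)*((-2)² + 1))*(-1))*(-10) = ((4*(4 + 1))*(-1))*(-10) = ((4*5)*(-1))*(-10) = (20*(-1))*(-10) = -20*(-10) = 200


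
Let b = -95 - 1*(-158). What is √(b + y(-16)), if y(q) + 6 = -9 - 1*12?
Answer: 6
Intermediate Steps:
y(q) = -27 (y(q) = -6 + (-9 - 1*12) = -6 + (-9 - 12) = -6 - 21 = -27)
b = 63 (b = -95 + 158 = 63)
√(b + y(-16)) = √(63 - 27) = √36 = 6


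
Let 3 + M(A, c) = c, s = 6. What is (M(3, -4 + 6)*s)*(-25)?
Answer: 150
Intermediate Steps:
M(A, c) = -3 + c
(M(3, -4 + 6)*s)*(-25) = ((-3 + (-4 + 6))*6)*(-25) = ((-3 + 2)*6)*(-25) = -1*6*(-25) = -6*(-25) = 150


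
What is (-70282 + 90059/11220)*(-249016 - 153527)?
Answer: 6223425132033/220 ≈ 2.8288e+10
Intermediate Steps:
(-70282 + 90059/11220)*(-249016 - 153527) = (-70282 + 90059*(1/11220))*(-402543) = (-70282 + 90059/11220)*(-402543) = -788473981/11220*(-402543) = 6223425132033/220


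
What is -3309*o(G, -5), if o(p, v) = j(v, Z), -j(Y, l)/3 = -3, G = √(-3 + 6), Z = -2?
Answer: -29781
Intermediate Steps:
G = √3 ≈ 1.7320
j(Y, l) = 9 (j(Y, l) = -3*(-3) = 9)
o(p, v) = 9
-3309*o(G, -5) = -3309*9 = -29781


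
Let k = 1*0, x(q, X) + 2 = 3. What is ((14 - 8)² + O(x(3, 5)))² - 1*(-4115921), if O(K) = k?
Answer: 4117217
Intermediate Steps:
x(q, X) = 1 (x(q, X) = -2 + 3 = 1)
k = 0
O(K) = 0
((14 - 8)² + O(x(3, 5)))² - 1*(-4115921) = ((14 - 8)² + 0)² - 1*(-4115921) = (6² + 0)² + 4115921 = (36 + 0)² + 4115921 = 36² + 4115921 = 1296 + 4115921 = 4117217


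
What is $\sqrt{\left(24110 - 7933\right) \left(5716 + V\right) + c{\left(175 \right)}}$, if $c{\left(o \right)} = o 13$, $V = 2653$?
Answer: $98 \sqrt{14097} \approx 11636.0$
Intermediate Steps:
$c{\left(o \right)} = 13 o$
$\sqrt{\left(24110 - 7933\right) \left(5716 + V\right) + c{\left(175 \right)}} = \sqrt{\left(24110 - 7933\right) \left(5716 + 2653\right) + 13 \cdot 175} = \sqrt{16177 \cdot 8369 + 2275} = \sqrt{135385313 + 2275} = \sqrt{135387588} = 98 \sqrt{14097}$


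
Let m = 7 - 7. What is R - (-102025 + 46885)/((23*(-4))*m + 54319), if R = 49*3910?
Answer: 10407032350/54319 ≈ 1.9159e+5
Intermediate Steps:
m = 0
R = 191590
R - (-102025 + 46885)/((23*(-4))*m + 54319) = 191590 - (-102025 + 46885)/((23*(-4))*0 + 54319) = 191590 - (-55140)/(-92*0 + 54319) = 191590 - (-55140)/(0 + 54319) = 191590 - (-55140)/54319 = 191590 - 1*(-55140/54319) = 191590 + 55140/54319 = 10407032350/54319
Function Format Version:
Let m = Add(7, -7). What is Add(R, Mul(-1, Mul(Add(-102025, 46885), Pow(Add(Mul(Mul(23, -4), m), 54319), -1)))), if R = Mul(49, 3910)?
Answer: Rational(10407032350, 54319) ≈ 1.9159e+5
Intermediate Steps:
m = 0
R = 191590
Add(R, Mul(-1, Mul(Add(-102025, 46885), Pow(Add(Mul(Mul(23, -4), m), 54319), -1)))) = Add(191590, Mul(-1, Mul(Add(-102025, 46885), Pow(Add(Mul(Mul(23, -4), 0), 54319), -1)))) = Add(191590, Mul(-1, Mul(-55140, Pow(Add(Mul(-92, 0), 54319), -1)))) = Add(191590, Mul(-1, Mul(-55140, Pow(Add(0, 54319), -1)))) = Add(191590, Mul(-1, Mul(-55140, Pow(54319, -1)))) = Add(191590, Mul(-1, Mul(-55140, Rational(1, 54319)))) = Add(191590, Mul(-1, Rational(-55140, 54319))) = Add(191590, Rational(55140, 54319)) = Rational(10407032350, 54319)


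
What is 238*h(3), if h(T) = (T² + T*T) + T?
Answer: 4998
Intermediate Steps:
h(T) = T + 2*T² (h(T) = (T² + T²) + T = 2*T² + T = T + 2*T²)
238*h(3) = 238*(3*(1 + 2*3)) = 238*(3*(1 + 6)) = 238*(3*7) = 238*21 = 4998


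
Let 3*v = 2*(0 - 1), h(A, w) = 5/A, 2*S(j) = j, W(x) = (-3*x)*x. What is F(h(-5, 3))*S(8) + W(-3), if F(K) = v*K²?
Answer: -89/3 ≈ -29.667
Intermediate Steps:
W(x) = -3*x²
S(j) = j/2
v = -⅔ (v = (2*(0 - 1))/3 = (2*(-1))/3 = (⅓)*(-2) = -⅔ ≈ -0.66667)
F(K) = -2*K²/3
F(h(-5, 3))*S(8) + W(-3) = (-2*1²/3)*((½)*8) - 3*(-3)² = -2*1²/3*4 - 3*9 = -⅔*(-1)²*4 - 27 = -⅔*1*4 - 27 = -⅔*4 - 27 = -8/3 - 27 = -89/3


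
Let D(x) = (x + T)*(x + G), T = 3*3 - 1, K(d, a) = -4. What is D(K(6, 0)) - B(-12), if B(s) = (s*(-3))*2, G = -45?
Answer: -268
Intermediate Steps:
T = 8 (T = 9 - 1 = 8)
B(s) = -6*s (B(s) = -3*s*2 = -6*s)
D(x) = (-45 + x)*(8 + x) (D(x) = (x + 8)*(x - 45) = (8 + x)*(-45 + x) = (-45 + x)*(8 + x))
D(K(6, 0)) - B(-12) = (-360 + (-4)² - 37*(-4)) - (-6)*(-12) = (-360 + 16 + 148) - 1*72 = -196 - 72 = -268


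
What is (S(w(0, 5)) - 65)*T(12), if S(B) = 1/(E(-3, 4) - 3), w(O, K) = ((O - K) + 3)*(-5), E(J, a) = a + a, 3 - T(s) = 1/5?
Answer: -4536/25 ≈ -181.44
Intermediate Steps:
T(s) = 14/5 (T(s) = 3 - 1/5 = 14/5)
E(J, a) = 2*a
w(O, K) = -15 - 5*O + 5*K (w(O, K) = (3 + O - K)*(-5) = -15 - 5*O + 5*K)
S(B) = 1/5 (S(B) = 1/(2*4 - 3) = 1/(8 - 3) = 1/5)
(S(w(0, 5)) - 65)*T(12) = (1/5 - 65)*(14/5) = -324/5*14/5 = -4536/25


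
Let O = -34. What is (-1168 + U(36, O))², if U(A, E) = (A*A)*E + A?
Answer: 2042678416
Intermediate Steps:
U(A, E) = A + E*A² (U(A, E) = A²*E + A = E*A² + A = A + E*A²)
(-1168 + U(36, O))² = (-1168 + 36*(1 + 36*(-34)))² = (-1168 + 36*(1 - 1224))² = (-1168 + 36*(-1223))² = (-1168 - 44028)² = (-45196)² = 2042678416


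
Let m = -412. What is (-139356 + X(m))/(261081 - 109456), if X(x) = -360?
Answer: -139716/151625 ≈ -0.92146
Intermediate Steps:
(-139356 + X(m))/(261081 - 109456) = (-139356 - 360)/(261081 - 109456) = -139716/151625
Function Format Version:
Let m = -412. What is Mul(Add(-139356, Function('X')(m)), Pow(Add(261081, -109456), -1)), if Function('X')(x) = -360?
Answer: Rational(-139716, 151625) ≈ -0.92146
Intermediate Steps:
Mul(Add(-139356, Function('X')(m)), Pow(Add(261081, -109456), -1)) = Mul(Add(-139356, -360), Pow(Add(261081, -109456), -1)) = Mul(-139716, Pow(151625, -1)) = Mul(-139716, Rational(1, 151625)) = Rational(-139716, 151625)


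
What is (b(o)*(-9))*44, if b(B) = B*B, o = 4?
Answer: -6336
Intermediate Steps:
b(B) = B²
(b(o)*(-9))*44 = (4²*(-9))*44 = (16*(-9))*44 = -144*44 = -6336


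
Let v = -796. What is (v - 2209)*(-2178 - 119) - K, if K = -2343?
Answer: 6904828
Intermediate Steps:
(v - 2209)*(-2178 - 119) - K = (-796 - 2209)*(-2178 - 119) - 1*(-2343) = -3005*(-2297) + 2343 = 6902485 + 2343 = 6904828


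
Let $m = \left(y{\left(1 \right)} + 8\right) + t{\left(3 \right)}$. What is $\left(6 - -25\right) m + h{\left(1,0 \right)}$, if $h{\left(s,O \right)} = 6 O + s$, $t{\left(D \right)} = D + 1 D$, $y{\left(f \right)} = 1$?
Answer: $466$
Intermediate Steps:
$t{\left(D \right)} = 2 D$ ($t{\left(D \right)} = D + D = 2 D$)
$h{\left(s,O \right)} = s + 6 O$
$m = 15$ ($m = \left(1 + 8\right) + 2 \cdot 3 = 9 + 6 = 15$)
$\left(6 - -25\right) m + h{\left(1,0 \right)} = \left(6 - -25\right) 15 + \left(1 + 6 \cdot 0\right) = \left(6 + 25\right) 15 + \left(1 + 0\right) = 31 \cdot 15 + 1 = 465 + 1 = 466$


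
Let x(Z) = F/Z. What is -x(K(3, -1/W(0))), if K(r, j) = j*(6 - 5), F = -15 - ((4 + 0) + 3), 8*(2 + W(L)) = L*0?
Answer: 44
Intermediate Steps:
W(L) = -2 (W(L) = -2 + (L*0)/8 = -2 + (⅛)*0 = -2 + 0 = -2)
F = -22 (F = -15 - (4 + 3) = -15 - 1*7 = -15 - 7 = -22)
K(r, j) = j (K(r, j) = j*1 = j)
x(Z) = -22/Z
-x(K(3, -1/W(0))) = -(-22)/((-1/(-2))) = -(-22)/((-1*(-½))) = -(-22)/½ = -(-22)*2 = -1*(-44) = 44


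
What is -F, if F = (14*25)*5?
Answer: -1750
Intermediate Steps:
F = 1750 (F = 350*5 = 1750)
-F = -1*1750 = -1750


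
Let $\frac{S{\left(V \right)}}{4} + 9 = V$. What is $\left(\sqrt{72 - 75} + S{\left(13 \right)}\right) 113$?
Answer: $1808 + 113 i \sqrt{3} \approx 1808.0 + 195.72 i$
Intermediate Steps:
$S{\left(V \right)} = -36 + 4 V$
$\left(\sqrt{72 - 75} + S{\left(13 \right)}\right) 113 = \left(\sqrt{72 - 75} + \left(-36 + 4 \cdot 13\right)\right) 113 = \left(\sqrt{-3} + \left(-36 + 52\right)\right) 113 = \left(i \sqrt{3} + 16\right) 113 = \left(16 + i \sqrt{3}\right) 113 = 1808 + 113 i \sqrt{3}$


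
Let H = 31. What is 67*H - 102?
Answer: 1975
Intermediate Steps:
67*H - 102 = 67*31 - 102 = 2077 - 102 = 1975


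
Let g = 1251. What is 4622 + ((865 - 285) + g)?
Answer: 6453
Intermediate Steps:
4622 + ((865 - 285) + g) = 4622 + ((865 - 285) + 1251) = 4622 + (580 + 1251) = 4622 + 1831 = 6453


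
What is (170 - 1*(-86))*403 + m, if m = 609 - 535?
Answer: 103242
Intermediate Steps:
m = 74
(170 - 1*(-86))*403 + m = (170 - 1*(-86))*403 + 74 = (170 + 86)*403 + 74 = 256*403 + 74 = 103168 + 74 = 103242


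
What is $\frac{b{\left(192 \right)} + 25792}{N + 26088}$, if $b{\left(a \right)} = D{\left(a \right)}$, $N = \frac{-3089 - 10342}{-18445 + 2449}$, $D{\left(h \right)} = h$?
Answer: $\frac{138546688}{139105693} \approx 0.99598$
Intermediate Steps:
$N = \frac{4477}{5332}$ ($N = - \frac{13431}{-15996} = \left(-13431\right) \left(- \frac{1}{15996}\right) = \frac{4477}{5332} \approx 0.83965$)
$b{\left(a \right)} = a$
$\frac{b{\left(192 \right)} + 25792}{N + 26088} = \frac{192 + 25792}{\frac{4477}{5332} + 26088} = \frac{25984}{\frac{139105693}{5332}} = 25984 \cdot \frac{5332}{139105693} = \frac{138546688}{139105693}$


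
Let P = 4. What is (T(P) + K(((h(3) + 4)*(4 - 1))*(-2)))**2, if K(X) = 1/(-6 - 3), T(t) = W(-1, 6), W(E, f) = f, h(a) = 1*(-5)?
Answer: 2809/81 ≈ 34.679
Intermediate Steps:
h(a) = -5
T(t) = 6
K(X) = -1/9 (K(X) = 1/(-9) = -1/9)
(T(P) + K(((h(3) + 4)*(4 - 1))*(-2)))**2 = (6 - 1/9)**2 = (53/9)**2 = 2809/81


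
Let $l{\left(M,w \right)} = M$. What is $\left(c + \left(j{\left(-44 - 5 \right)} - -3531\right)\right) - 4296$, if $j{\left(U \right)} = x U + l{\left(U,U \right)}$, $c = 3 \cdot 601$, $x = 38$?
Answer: $-873$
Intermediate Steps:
$c = 1803$
$j{\left(U \right)} = 39 U$ ($j{\left(U \right)} = 38 U + U = 39 U$)
$\left(c + \left(j{\left(-44 - 5 \right)} - -3531\right)\right) - 4296 = \left(1803 + \left(39 \left(-44 - 5\right) - -3531\right)\right) - 4296 = \left(1803 + \left(39 \left(-44 - 5\right) + 3531\right)\right) - 4296 = \left(1803 + \left(39 \left(-49\right) + 3531\right)\right) - 4296 = \left(1803 + \left(-1911 + 3531\right)\right) - 4296 = \left(1803 + 1620\right) - 4296 = 3423 - 4296 = -873$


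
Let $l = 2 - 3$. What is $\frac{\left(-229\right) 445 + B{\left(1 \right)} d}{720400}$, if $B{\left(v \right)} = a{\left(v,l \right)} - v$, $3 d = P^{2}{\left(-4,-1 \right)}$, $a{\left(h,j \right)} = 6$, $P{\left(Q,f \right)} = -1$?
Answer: $- \frac{30571}{216120} \approx -0.14145$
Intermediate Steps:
$l = -1$ ($l = 2 - 3 = -1$)
$d = \frac{1}{3}$ ($d = \frac{\left(-1\right)^{2}}{3} = \frac{1}{3} \cdot 1 = \frac{1}{3} \approx 0.33333$)
$B{\left(v \right)} = 6 - v$
$\frac{\left(-229\right) 445 + B{\left(1 \right)} d}{720400} = \frac{\left(-229\right) 445 + \left(6 - 1\right) \frac{1}{3}}{720400} = \left(-101905 + \left(6 - 1\right) \frac{1}{3}\right) \frac{1}{720400} = \left(-101905 + 5 \cdot \frac{1}{3}\right) \frac{1}{720400} = \left(-101905 + \frac{5}{3}\right) \frac{1}{720400} = \left(- \frac{305710}{3}\right) \frac{1}{720400} = - \frac{30571}{216120}$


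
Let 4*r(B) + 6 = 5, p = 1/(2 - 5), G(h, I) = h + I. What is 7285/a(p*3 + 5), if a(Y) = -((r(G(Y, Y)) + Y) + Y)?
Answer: -940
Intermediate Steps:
G(h, I) = I + h
p = -⅓ (p = 1/(-3) = -⅓ ≈ -0.33333)
r(B) = -¼ (r(B) = -3/2 + (¼)*5 = -3/2 + 5/4 = -¼)
a(Y) = ¼ - 2*Y (a(Y) = -((-¼ + Y) + Y) = -(-¼ + 2*Y) = ¼ - 2*Y)
7285/a(p*3 + 5) = 7285/(¼ - 2*(-⅓*3 + 5)) = 7285/(¼ - 2*(-1 + 5)) = 7285/(¼ - 2*4) = 7285/(¼ - 8) = 7285/(-31/4) = 7285*(-4/31) = -940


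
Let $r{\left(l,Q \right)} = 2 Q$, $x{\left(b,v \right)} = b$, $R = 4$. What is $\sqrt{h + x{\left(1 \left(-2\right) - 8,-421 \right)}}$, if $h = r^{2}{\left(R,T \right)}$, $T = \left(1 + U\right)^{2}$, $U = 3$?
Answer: $13 \sqrt{6} \approx 31.843$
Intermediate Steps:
$T = 16$ ($T = \left(1 + 3\right)^{2} = 4^{2} = 16$)
$h = 1024$ ($h = \left(2 \cdot 16\right)^{2} = 32^{2} = 1024$)
$\sqrt{h + x{\left(1 \left(-2\right) - 8,-421 \right)}} = \sqrt{1024 + \left(1 \left(-2\right) - 8\right)} = \sqrt{1024 - 10} = \sqrt{1014} = 13 \sqrt{6}$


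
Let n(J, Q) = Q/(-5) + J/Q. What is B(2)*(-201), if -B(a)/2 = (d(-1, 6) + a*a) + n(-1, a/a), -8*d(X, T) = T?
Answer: 8241/10 ≈ 824.10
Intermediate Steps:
d(X, T) = -T/8
n(J, Q) = -Q/5 + J/Q (n(J, Q) = Q*(-⅕) + J/Q = -Q/5 + J/Q)
B(a) = 39/10 - 2*a² (B(a) = -2*((-⅛*6 + a*a) + (-a/(5*a) - 1/(a/a))) = -2*((-¾ + a²) + (-⅕*1 - 1/1)) = -2*((-¾ + a²) + (-⅕ - 1*1)) = -2*((-¾ + a²) + (-⅕ - 1)) = -2*((-¾ + a²) - 6/5) = -2*(-39/20 + a²) = 39/10 - 2*a²)
B(2)*(-201) = (39/10 - 2*2²)*(-201) = (39/10 - 2*4)*(-201) = (39/10 - 8)*(-201) = -41/10*(-201) = 8241/10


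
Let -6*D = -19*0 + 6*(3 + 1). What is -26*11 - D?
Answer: -282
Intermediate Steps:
D = -4 (D = -(-19*0 + 6*(3 + 1))/6 = -(0 + 6*4)/6 = -(0 + 24)/6 = -1/6*24 = -4)
-26*11 - D = -26*11 - 1*(-4) = -286 + 4 = -282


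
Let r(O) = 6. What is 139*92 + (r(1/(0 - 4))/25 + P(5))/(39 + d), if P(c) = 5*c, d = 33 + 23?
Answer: 30372131/2375 ≈ 12788.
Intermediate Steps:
d = 56
139*92 + (r(1/(0 - 4))/25 + P(5))/(39 + d) = 139*92 + (6/25 + 5*5)/(39 + 56) = 12788 + (6*(1/25) + 25)/95 = 12788 + (6/25 + 25)*(1/95) = 12788 + (631/25)*(1/95) = 12788 + 631/2375 = 30372131/2375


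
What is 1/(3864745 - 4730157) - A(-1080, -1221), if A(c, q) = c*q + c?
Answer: -1140266851201/865412 ≈ -1.3176e+6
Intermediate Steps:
A(c, q) = c + c*q
1/(3864745 - 4730157) - A(-1080, -1221) = 1/(3864745 - 4730157) - (-1080)*(1 - 1221) = 1/(-865412) - (-1080)*(-1220) = -1/865412 - 1*1317600 = -1/865412 - 1317600 = -1140266851201/865412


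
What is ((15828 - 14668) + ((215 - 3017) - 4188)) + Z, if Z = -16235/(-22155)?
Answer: -25829483/4431 ≈ -5829.3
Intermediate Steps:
Z = 3247/4431 (Z = -16235*(-1/22155) = 3247/4431 ≈ 0.73279)
((15828 - 14668) + ((215 - 3017) - 4188)) + Z = ((15828 - 14668) + ((215 - 3017) - 4188)) + 3247/4431 = (1160 + (-2802 - 4188)) + 3247/4431 = (1160 - 6990) + 3247/4431 = -5830 + 3247/4431 = -25829483/4431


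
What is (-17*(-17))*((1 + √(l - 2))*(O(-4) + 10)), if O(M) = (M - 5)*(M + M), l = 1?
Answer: 23698 + 23698*I ≈ 23698.0 + 23698.0*I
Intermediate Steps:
O(M) = 2*M*(-5 + M) (O(M) = (-5 + M)*(2*M) = 2*M*(-5 + M))
(-17*(-17))*((1 + √(l - 2))*(O(-4) + 10)) = (-17*(-17))*((1 + √(1 - 2))*(2*(-4)*(-5 - 4) + 10)) = 289*((1 + √(-1))*(2*(-4)*(-9) + 10)) = 289*((1 + I)*(72 + 10)) = 289*((1 + I)*82) = 289*(82 + 82*I) = 23698 + 23698*I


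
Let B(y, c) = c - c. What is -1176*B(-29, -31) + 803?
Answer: 803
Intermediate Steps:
B(y, c) = 0
-1176*B(-29, -31) + 803 = -1176*0 + 803 = 0 + 803 = 803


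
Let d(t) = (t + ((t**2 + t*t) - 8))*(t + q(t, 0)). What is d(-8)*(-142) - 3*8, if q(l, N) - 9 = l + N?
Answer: 111304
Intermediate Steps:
q(l, N) = 9 + N + l (q(l, N) = 9 + (l + N) = 9 + (N + l) = 9 + N + l)
d(t) = (9 + 2*t)*(-8 + t + 2*t**2) (d(t) = (t + ((t**2 + t*t) - 8))*(t + (9 + 0 + t)) = (t + ((t**2 + t**2) - 8))*(t + (9 + t)) = (t + (2*t**2 - 8))*(9 + 2*t) = (t + (-8 + 2*t**2))*(9 + 2*t) = (-8 + t + 2*t**2)*(9 + 2*t) = (9 + 2*t)*(-8 + t + 2*t**2))
d(-8)*(-142) - 3*8 = (-72 - 7*(-8) + 4*(-8)**3 + 20*(-8)**2)*(-142) - 3*8 = (-72 + 56 + 4*(-512) + 20*64)*(-142) - 24 = (-72 + 56 - 2048 + 1280)*(-142) - 24 = -784*(-142) - 24 = 111328 - 24 = 111304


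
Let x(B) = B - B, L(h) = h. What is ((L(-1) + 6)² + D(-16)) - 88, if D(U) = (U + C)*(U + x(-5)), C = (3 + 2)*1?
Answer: 113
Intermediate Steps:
x(B) = 0
C = 5 (C = 5*1 = 5)
D(U) = U*(5 + U) (D(U) = (U + 5)*(U + 0) = (5 + U)*U = U*(5 + U))
((L(-1) + 6)² + D(-16)) - 88 = ((-1 + 6)² - 16*(5 - 16)) - 88 = (5² - 16*(-11)) - 88 = (25 + 176) - 88 = 201 - 88 = 113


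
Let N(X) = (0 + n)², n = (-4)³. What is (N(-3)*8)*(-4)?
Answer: -131072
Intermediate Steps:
n = -64
N(X) = 4096 (N(X) = (0 - 64)² = (-64)² = 4096)
(N(-3)*8)*(-4) = (4096*8)*(-4) = 32768*(-4) = -131072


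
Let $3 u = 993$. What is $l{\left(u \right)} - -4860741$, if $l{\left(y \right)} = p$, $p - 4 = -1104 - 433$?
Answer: $4859208$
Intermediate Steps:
$u = 331$ ($u = \frac{1}{3} \cdot 993 = 331$)
$p = -1533$ ($p = 4 - 1537 = -1533$)
$l{\left(y \right)} = -1533$
$l{\left(u \right)} - -4860741 = -1533 - -4860741 = -1533 + 4860741 = 4859208$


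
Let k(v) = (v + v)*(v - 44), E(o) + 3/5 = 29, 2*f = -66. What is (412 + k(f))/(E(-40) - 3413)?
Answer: -27470/16923 ≈ -1.6232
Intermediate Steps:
f = -33 (f = (1/2)*(-66) = -33)
E(o) = 142/5 (E(o) = -3/5 + 29 = 142/5)
k(v) = 2*v*(-44 + v) (k(v) = (2*v)*(-44 + v) = 2*v*(-44 + v))
(412 + k(f))/(E(-40) - 3413) = (412 + 2*(-33)*(-44 - 33))/(142/5 - 3413) = (412 + 2*(-33)*(-77))/(-16923/5) = (412 + 5082)*(-5/16923) = 5494*(-5/16923) = -27470/16923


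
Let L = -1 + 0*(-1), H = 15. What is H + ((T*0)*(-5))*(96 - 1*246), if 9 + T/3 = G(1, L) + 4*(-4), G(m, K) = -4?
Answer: 15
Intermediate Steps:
L = -1 (L = -1 + 0 = -1)
T = -87 (T = -27 + 3*(-4 + 4*(-4)) = -27 + 3*(-4 - 16) = -27 + 3*(-20) = -27 - 60 = -87)
H + ((T*0)*(-5))*(96 - 1*246) = 15 + (-87*0*(-5))*(96 - 1*246) = 15 + (0*(-5))*(96 - 246) = 15 + 0*(-150) = 15 + 0 = 15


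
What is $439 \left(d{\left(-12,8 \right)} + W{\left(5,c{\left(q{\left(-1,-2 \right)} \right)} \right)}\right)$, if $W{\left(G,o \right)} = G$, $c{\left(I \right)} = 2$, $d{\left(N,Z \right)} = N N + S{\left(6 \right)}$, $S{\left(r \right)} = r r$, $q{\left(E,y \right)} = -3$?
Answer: $81215$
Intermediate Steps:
$S{\left(r \right)} = r^{2}$
$d{\left(N,Z \right)} = 36 + N^{2}$ ($d{\left(N,Z \right)} = N N + 6^{2} = N^{2} + 36 = 36 + N^{2}$)
$439 \left(d{\left(-12,8 \right)} + W{\left(5,c{\left(q{\left(-1,-2 \right)} \right)} \right)}\right) = 439 \left(\left(36 + \left(-12\right)^{2}\right) + 5\right) = 439 \left(\left(36 + 144\right) + 5\right) = 439 \left(180 + 5\right) = 439 \cdot 185 = 81215$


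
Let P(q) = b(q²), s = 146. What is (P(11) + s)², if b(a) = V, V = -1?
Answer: 21025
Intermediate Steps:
b(a) = -1
P(q) = -1
(P(11) + s)² = (-1 + 146)² = 145² = 21025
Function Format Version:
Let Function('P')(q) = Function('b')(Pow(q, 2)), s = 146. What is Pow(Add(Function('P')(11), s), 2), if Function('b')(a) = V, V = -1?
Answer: 21025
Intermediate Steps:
Function('b')(a) = -1
Function('P')(q) = -1
Pow(Add(Function('P')(11), s), 2) = Pow(Add(-1, 146), 2) = Pow(145, 2) = 21025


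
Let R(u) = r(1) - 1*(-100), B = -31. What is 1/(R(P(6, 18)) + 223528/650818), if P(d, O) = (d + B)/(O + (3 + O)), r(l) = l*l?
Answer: 325409/32978073 ≈ 0.0098674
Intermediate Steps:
r(l) = l**2
P(d, O) = (-31 + d)/(3 + 2*O) (P(d, O) = (d - 31)/(O + (3 + O)) = (-31 + d)/(3 + 2*O))
R(u) = 101 (R(u) = 1**2 - 1*(-100) = 1 + 100 = 101)
1/(R(P(6, 18)) + 223528/650818) = 1/(101 + 223528/650818) = 1/(101 + 223528*(1/650818)) = 1/(101 + 111764/325409) = 1/(32978073/325409) = 325409/32978073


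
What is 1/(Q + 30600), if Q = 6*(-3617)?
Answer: 1/8898 ≈ 0.00011238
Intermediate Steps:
Q = -21702
1/(Q + 30600) = 1/(-21702 + 30600) = 1/8898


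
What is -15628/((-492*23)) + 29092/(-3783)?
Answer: -7502343/1189123 ≈ -6.3091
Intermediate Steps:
-15628/((-492*23)) + 29092/(-3783) = -15628/(-11316) + 29092*(-1/3783) = -15628*(-1/11316) - 29092/3783 = 3907/2829 - 29092/3783 = -7502343/1189123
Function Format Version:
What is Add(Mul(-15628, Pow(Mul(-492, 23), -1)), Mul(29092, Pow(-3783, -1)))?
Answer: Rational(-7502343, 1189123) ≈ -6.3091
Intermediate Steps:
Add(Mul(-15628, Pow(Mul(-492, 23), -1)), Mul(29092, Pow(-3783, -1))) = Add(Mul(-15628, Pow(-11316, -1)), Mul(29092, Rational(-1, 3783))) = Add(Mul(-15628, Rational(-1, 11316)), Rational(-29092, 3783)) = Add(Rational(3907, 2829), Rational(-29092, 3783)) = Rational(-7502343, 1189123)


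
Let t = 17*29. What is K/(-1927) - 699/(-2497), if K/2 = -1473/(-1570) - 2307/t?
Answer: 528516100962/1862159311595 ≈ 0.28382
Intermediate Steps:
t = 493
K = -2895801/387005 (K = 2*(-1473/(-1570) - 2307/493) = 2*(-1473*(-1/1570) - 2307*1/493) = 2*(1473/1570 - 2307/493) = 2*(-2895801/774010) = -2895801/387005 ≈ -7.4826)
K/(-1927) - 699/(-2497) = -2895801/387005/(-1927) - 699/(-2497) = -2895801/387005*(-1/1927) - 699*(-1/2497) = 2895801/745758635 + 699/2497 = 528516100962/1862159311595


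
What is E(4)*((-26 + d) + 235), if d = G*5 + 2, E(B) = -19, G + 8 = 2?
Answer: -3439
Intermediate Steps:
G = -6 (G = -8 + 2 = -6)
d = -28 (d = -6*5 + 2 = -30 + 2 = -28)
E(4)*((-26 + d) + 235) = -19*((-26 - 28) + 235) = -19*(-54 + 235) = -19*181 = -3439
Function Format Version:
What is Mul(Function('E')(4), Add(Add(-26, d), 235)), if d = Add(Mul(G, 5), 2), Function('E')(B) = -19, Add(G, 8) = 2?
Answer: -3439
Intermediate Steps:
G = -6 (G = Add(-8, 2) = -6)
d = -28 (d = Add(Mul(-6, 5), 2) = Add(-30, 2) = -28)
Mul(Function('E')(4), Add(Add(-26, d), 235)) = Mul(-19, Add(Add(-26, -28), 235)) = Mul(-19, Add(-54, 235)) = Mul(-19, 181) = -3439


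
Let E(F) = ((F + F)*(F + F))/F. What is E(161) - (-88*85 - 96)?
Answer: 8220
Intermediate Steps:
E(F) = 4*F (E(F) = ((2*F)*(2*F))/F = (4*F²)/F = 4*F)
E(161) - (-88*85 - 96) = 4*161 - (-88*85 - 96) = 644 - (-7480 - 96) = 644 - 1*(-7576) = 644 + 7576 = 8220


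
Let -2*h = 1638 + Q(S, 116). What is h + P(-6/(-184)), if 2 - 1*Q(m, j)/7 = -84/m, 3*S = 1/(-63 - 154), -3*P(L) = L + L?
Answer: 8766127/46 ≈ 1.9057e+5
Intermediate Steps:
P(L) = -2*L/3 (P(L) = -(L + L)/3 = -2*L/3)
S = -1/651 (S = 1/(3*(-63 - 154)) = (⅓)/(-217) = (⅓)*(-1/217) = -1/651 ≈ -0.0015361)
Q(m, j) = 14 + 588/m (Q(m, j) = 14 - (-588)/m = 14 + 588/m)
h = 190568 (h = -(1638 + (14 + 588/(-1/651)))/2 = -(1638 + (14 + 588*(-651)))/2 = -(1638 + (14 - 382788))/2 = -(1638 - 382774)/2 = -½*(-381136) = 190568)
h + P(-6/(-184)) = 190568 - (-4)/(-184) = 190568 - (-4)*(-1)/184 = 190568 - ⅔*3/92 = 190568 - 1/46 = 8766127/46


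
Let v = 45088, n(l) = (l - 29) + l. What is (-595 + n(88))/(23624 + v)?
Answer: -8/1227 ≈ -0.0065200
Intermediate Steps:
n(l) = -29 + 2*l (n(l) = (-29 + l) + l = -29 + 2*l)
(-595 + n(88))/(23624 + v) = (-595 + (-29 + 2*88))/(23624 + 45088) = (-595 + (-29 + 176))/68712 = (-595 + 147)*(1/68712) = -448*1/68712 = -8/1227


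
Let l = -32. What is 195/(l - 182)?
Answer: -195/214 ≈ -0.91121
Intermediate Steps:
195/(l - 182) = 195/(-32 - 182) = 195/(-214) = 195*(-1/214) = -195/214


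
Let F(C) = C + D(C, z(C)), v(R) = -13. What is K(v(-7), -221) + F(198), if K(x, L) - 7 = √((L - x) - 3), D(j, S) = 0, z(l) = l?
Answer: 205 + I*√211 ≈ 205.0 + 14.526*I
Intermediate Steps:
F(C) = C (F(C) = C + 0 = C)
K(x, L) = 7 + √(-3 + L - x) (K(x, L) = 7 + √((L - x) - 3) = 7 + √(-3 + L - x))
K(v(-7), -221) + F(198) = (7 + √(-3 - 221 - 1*(-13))) + 198 = (7 + √(-3 - 221 + 13)) + 198 = (7 + √(-211)) + 198 = (7 + I*√211) + 198 = 205 + I*√211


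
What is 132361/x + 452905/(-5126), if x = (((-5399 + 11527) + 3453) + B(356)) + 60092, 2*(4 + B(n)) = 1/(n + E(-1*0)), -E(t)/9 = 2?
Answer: -20871470681189/241415351870 ≈ -86.455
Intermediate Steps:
E(t) = -18 (E(t) = -9*2 = -18)
B(n) = -4 + 1/(2*(-18 + n)) (B(n) = -4 + 1/(2*(n - 18)) = -4 + 1/(2*(-18 + n)))
x = 47096245/676 (x = (((-5399 + 11527) + 3453) + (145 - 8*356)/(2*(-18 + 356))) + 60092 = ((6128 + 3453) + (½)*(145 - 2848)/338) + 60092 = (9581 + (½)*(1/338)*(-2703)) + 60092 = (9581 - 2703/676) + 60092 = 6474053/676 + 60092 = 47096245/676 ≈ 69669.)
132361/x + 452905/(-5126) = 132361/(47096245/676) + 452905/(-5126) = 132361*(676/47096245) + 452905*(-1/5126) = 89476036/47096245 - 452905/5126 = -20871470681189/241415351870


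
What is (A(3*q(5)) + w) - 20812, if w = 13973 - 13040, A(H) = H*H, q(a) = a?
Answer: -19654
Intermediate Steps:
A(H) = H²
w = 933
(A(3*q(5)) + w) - 20812 = ((3*5)² + 933) - 20812 = (15² + 933) - 20812 = (225 + 933) - 20812 = 1158 - 20812 = -19654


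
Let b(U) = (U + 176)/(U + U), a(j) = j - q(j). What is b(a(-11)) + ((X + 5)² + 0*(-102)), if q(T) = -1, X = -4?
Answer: -73/10 ≈ -7.3000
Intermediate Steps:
a(j) = 1 + j (a(j) = j - 1*(-1) = j + 1 = 1 + j)
b(U) = (176 + U)/(2*U) (b(U) = (176 + U)/((2*U)) = (176 + U)*(1/(2*U)) = (176 + U)/(2*U))
b(a(-11)) + ((X + 5)² + 0*(-102)) = (176 + (1 - 11))/(2*(1 - 11)) + ((-4 + 5)² + 0*(-102)) = (½)*(176 - 10)/(-10) + (1² + 0) = (½)*(-⅒)*166 + (1 + 0) = -83/10 + 1 = -73/10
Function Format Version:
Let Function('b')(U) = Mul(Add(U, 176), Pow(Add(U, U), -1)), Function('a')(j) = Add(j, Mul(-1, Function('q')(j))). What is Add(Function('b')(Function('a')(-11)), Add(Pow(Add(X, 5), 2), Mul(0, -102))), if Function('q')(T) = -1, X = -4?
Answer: Rational(-73, 10) ≈ -7.3000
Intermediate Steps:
Function('a')(j) = Add(1, j) (Function('a')(j) = Add(j, Mul(-1, -1)) = Add(j, 1) = Add(1, j))
Function('b')(U) = Mul(Rational(1, 2), Pow(U, -1), Add(176, U)) (Function('b')(U) = Mul(Add(176, U), Pow(Mul(2, U), -1)) = Mul(Add(176, U), Mul(Rational(1, 2), Pow(U, -1))) = Mul(Rational(1, 2), Pow(U, -1), Add(176, U)))
Add(Function('b')(Function('a')(-11)), Add(Pow(Add(X, 5), 2), Mul(0, -102))) = Add(Mul(Rational(1, 2), Pow(Add(1, -11), -1), Add(176, Add(1, -11))), Add(Pow(Add(-4, 5), 2), Mul(0, -102))) = Add(Mul(Rational(1, 2), Pow(-10, -1), Add(176, -10)), Add(Pow(1, 2), 0)) = Add(Mul(Rational(1, 2), Rational(-1, 10), 166), Add(1, 0)) = Add(Rational(-83, 10), 1) = Rational(-73, 10)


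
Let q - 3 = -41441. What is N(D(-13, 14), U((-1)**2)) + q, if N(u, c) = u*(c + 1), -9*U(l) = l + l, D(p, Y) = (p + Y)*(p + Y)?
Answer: -372935/9 ≈ -41437.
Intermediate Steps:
D(p, Y) = (Y + p)**2 (D(p, Y) = (Y + p)*(Y + p) = (Y + p)**2)
U(l) = -2*l/9 (U(l) = -(l + l)/9 = -2*l/9)
q = -41438 (q = 3 - 41441 = -41438)
N(u, c) = u*(1 + c)
N(D(-13, 14), U((-1)**2)) + q = (14 - 13)**2*(1 - 2/9*(-1)**2) - 41438 = 1**2*(1 - 2/9*1) - 41438 = 1*(1 - 2/9) - 41438 = 1*(7/9) - 41438 = 7/9 - 41438 = -372935/9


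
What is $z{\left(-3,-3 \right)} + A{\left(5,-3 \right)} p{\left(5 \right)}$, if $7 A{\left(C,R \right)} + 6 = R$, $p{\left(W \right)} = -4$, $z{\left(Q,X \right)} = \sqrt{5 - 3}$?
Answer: $\frac{36}{7} + \sqrt{2} \approx 6.5571$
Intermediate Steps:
$z{\left(Q,X \right)} = \sqrt{2}$
$A{\left(C,R \right)} = - \frac{6}{7} + \frac{R}{7}$
$z{\left(-3,-3 \right)} + A{\left(5,-3 \right)} p{\left(5 \right)} = \sqrt{2} + \left(- \frac{6}{7} + \frac{1}{7} \left(-3\right)\right) \left(-4\right) = \sqrt{2} + \left(- \frac{6}{7} - \frac{3}{7}\right) \left(-4\right) = \sqrt{2} - - \frac{36}{7} = \sqrt{2} + \frac{36}{7} = \frac{36}{7} + \sqrt{2}$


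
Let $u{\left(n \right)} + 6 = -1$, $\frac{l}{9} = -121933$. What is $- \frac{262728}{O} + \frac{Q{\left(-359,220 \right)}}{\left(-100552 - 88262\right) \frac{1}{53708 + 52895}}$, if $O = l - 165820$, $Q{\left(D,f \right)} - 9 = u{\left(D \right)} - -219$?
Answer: $- \frac{29710854804479}{238513054638} \approx -124.57$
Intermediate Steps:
$l = -1097397$ ($l = 9 \left(-121933\right) = -1097397$)
$u{\left(n \right)} = -7$ ($u{\left(n \right)} = -6 - 1 = -7$)
$Q{\left(D,f \right)} = 221$ ($Q{\left(D,f \right)} = 9 - -212 = 9 + \left(-7 + 219\right) = 9 + 212 = 221$)
$O = -1263217$ ($O = -1097397 - 165820 = -1263217$)
$- \frac{262728}{O} + \frac{Q{\left(-359,220 \right)}}{\left(-100552 - 88262\right) \frac{1}{53708 + 52895}} = - \frac{262728}{-1263217} + \frac{221}{\left(-100552 - 88262\right) \frac{1}{53708 + 52895}} = \left(-262728\right) \left(- \frac{1}{1263217}\right) + \frac{221}{\left(-188814\right) \frac{1}{106603}} = \frac{262728}{1263217} + \frac{221}{\left(-188814\right) \frac{1}{106603}} = \frac{262728}{1263217} + \frac{221}{- \frac{188814}{106603}} = \frac{262728}{1263217} + 221 \left(- \frac{106603}{188814}\right) = \frac{262728}{1263217} - \frac{23559263}{188814} = - \frac{29710854804479}{238513054638}$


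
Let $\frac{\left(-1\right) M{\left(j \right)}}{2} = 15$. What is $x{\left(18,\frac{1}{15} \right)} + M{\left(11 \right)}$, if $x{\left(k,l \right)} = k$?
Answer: $-12$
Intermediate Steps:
$M{\left(j \right)} = -30$ ($M{\left(j \right)} = \left(-2\right) 15 = -30$)
$x{\left(18,\frac{1}{15} \right)} + M{\left(11 \right)} = 18 - 30 = -12$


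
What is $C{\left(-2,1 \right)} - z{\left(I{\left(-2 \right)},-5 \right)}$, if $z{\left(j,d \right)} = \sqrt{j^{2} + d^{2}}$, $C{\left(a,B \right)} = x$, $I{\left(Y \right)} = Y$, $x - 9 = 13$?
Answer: $22 - \sqrt{29} \approx 16.615$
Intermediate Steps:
$x = 22$ ($x = 9 + 13 = 22$)
$C{\left(a,B \right)} = 22$
$z{\left(j,d \right)} = \sqrt{d^{2} + j^{2}}$
$C{\left(-2,1 \right)} - z{\left(I{\left(-2 \right)},-5 \right)} = 22 - \sqrt{\left(-5\right)^{2} + \left(-2\right)^{2}} = 22 - \sqrt{25 + 4} = 22 - \sqrt{29}$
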